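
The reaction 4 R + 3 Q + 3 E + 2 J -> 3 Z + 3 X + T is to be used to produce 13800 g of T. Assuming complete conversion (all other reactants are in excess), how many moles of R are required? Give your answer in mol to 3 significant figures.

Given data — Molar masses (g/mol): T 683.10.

n(T) = 13800 / 683.10 = 20.20 mol
n(R) = (4/1) × 20.20 = 80.80 mol

80.8 mol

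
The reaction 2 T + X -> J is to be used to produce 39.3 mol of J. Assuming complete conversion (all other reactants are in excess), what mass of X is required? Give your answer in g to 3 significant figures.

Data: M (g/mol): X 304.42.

12000 g

n(J) = 39.30 mol
n(X) = (1/1) × 39.30 = 39.30 mol
mass = 39.30 × 304.42 = 11960 g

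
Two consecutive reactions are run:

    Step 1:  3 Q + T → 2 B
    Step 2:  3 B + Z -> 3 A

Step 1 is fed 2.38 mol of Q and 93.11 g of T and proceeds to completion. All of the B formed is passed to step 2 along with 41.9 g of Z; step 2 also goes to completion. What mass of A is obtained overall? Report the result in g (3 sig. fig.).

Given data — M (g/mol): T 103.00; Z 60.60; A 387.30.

Step 1:
n(Q) = 2.380 mol
n(T) = 93.11 / 103.00 = 0.9040 mol
n/ν for Q = 2.380/3 = 0.7933
n/ν for T = 0.9040/1 = 0.9040
Smallest n/ν is Q → limiting reagent.
n(B) produced = (2/3) × 2.380 = 1.587 mol
Step 2:
n(B) available = 1.587 mol
n(Z) = 41.90 / 60.60 = 0.6914 mol
n/ν for B = 1.587/3 = 0.5290
n/ν for Z = 0.6914/1 = 0.6914
Smallest n/ν is B → limiting reagent.
n(A) = (3/3) × 1.587 = 1.587 mol
mass = 1.587 × 387.30 = 614.6 g

615 g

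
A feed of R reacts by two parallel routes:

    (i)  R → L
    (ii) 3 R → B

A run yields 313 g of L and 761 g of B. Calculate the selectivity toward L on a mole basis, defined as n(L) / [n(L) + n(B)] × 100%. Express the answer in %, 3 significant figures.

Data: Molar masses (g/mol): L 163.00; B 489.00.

n(L) = 313 / 163.00 = 1.920 mol
n(B) = 761 / 489.00 = 1.556 mol
selectivity = 1.920/(1.920+1.556) × 100 = 55.24 %

55.2 %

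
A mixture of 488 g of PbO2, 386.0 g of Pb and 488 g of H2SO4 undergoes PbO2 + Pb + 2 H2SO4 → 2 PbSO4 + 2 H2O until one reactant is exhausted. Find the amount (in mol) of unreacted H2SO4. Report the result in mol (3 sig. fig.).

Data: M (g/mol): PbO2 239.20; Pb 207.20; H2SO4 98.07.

n(PbO2) = 488.0 / 239.20 = 2.040 mol
n(Pb) = 386.0 / 207.20 = 1.863 mol
n(H2SO4) = 488.0 / 98.07 = 4.976 mol
n/ν for PbO2 = 2.040/1 = 2.040
n/ν for Pb = 1.863/1 = 1.863
n/ν for H2SO4 = 4.976/2 = 2.488
Smallest n/ν is Pb → limiting reagent.
H2SO4 consumed = (2/1) × 1.863 = 3.726 mol
H2SO4 remaining = 4.976 − 3.726 = 1.250 mol

1.25 mol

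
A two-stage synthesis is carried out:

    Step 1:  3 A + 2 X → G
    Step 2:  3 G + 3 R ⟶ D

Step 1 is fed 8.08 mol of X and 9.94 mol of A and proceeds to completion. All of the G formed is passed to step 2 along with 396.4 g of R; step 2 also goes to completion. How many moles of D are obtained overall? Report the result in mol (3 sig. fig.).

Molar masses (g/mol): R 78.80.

Step 1:
n(X) = 8.080 mol
n(A) = 9.940 mol
n/ν for X = 8.080/2 = 4.040
n/ν for A = 9.940/3 = 3.313
Smallest n/ν is A → limiting reagent.
n(G) produced = (1/3) × 9.940 = 3.313 mol
Step 2:
n(G) available = 3.313 mol
n(R) = 396.4 / 78.80 = 5.030 mol
n/ν for G = 3.313/3 = 1.104
n/ν for R = 5.030/3 = 1.677
Smallest n/ν is G → limiting reagent.
n(D) = (1/3) × 3.313 = 1.104 mol

1.10 mol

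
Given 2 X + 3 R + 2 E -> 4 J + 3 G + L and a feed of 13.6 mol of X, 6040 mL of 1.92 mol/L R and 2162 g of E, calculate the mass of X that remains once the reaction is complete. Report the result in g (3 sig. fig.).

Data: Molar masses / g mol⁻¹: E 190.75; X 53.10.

312 g

n(X) = 13.60 mol
n(R) = 1.92 × 6040/1000 = 11.60 mol
n(E) = 2162 / 190.75 = 11.33 mol
n/ν for X = 13.60/2 = 6.800
n/ν for R = 11.60/3 = 3.867
n/ν for E = 11.33/2 = 5.665
Smallest n/ν is R → limiting reagent.
X consumed = (2/3) × 11.60 = 7.733 mol
X remaining = 13.60 − 7.733 = 5.867 mol
mass = 5.867 × 53.10 = 311.5 g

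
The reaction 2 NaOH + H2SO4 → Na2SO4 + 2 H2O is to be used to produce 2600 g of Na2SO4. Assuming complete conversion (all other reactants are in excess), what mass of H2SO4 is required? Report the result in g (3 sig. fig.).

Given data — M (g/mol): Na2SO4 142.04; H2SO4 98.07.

1800 g

n(Na2SO4) = 2600 / 142.04 = 18.30 mol
n(H2SO4) = (1/1) × 18.30 = 18.30 mol
mass = 18.30 × 98.07 = 1795 g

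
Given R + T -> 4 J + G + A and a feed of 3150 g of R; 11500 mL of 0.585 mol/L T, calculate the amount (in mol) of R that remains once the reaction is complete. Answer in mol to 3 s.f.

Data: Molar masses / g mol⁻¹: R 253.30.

n(R) = 3150 / 253.30 = 12.44 mol
n(T) = 0.585 × 11500/1000 = 6.728 mol
n/ν for R = 12.44/1 = 12.44
n/ν for T = 6.728/1 = 6.728
Smallest n/ν is T → limiting reagent.
R consumed = (1/1) × 6.728 = 6.728 mol
R remaining = 12.44 − 6.728 = 5.712 mol

5.71 mol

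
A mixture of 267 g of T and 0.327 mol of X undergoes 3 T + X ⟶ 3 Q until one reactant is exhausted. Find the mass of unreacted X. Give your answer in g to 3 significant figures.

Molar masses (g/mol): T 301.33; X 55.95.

n(T) = 267.0 / 301.33 = 0.8861 mol
n(X) = 0.3270 mol
n/ν for T = 0.8861/3 = 0.2954
n/ν for X = 0.3270/1 = 0.3270
Smallest n/ν is T → limiting reagent.
X consumed = (1/3) × 0.8861 = 0.2954 mol
X remaining = 0.3270 − 0.2954 = 0.03160 mol
mass = 0.03160 × 55.95 = 1.768 g

1.77 g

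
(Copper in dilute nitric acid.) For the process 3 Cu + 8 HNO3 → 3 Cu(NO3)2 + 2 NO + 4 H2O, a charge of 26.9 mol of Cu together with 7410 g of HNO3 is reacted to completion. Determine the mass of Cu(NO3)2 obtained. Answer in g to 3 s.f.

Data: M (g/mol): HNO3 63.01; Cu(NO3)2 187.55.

5050 g

n(Cu) = 26.90 mol
n(HNO3) = 7410 / 63.01 = 117.6 mol
n/ν for Cu = 26.90/3 = 8.967
n/ν for HNO3 = 117.6/8 = 14.70
Smallest n/ν is Cu → limiting reagent.
n(Cu(NO3)2) = (3/3) × 26.90 = 26.90 mol
mass = 26.90 × 187.55 = 5045 g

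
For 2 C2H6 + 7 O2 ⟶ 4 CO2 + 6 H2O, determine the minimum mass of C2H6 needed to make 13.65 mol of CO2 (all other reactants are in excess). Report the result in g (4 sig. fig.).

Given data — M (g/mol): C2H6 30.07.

205.2 g

n(CO2) = 13.65 mol
n(C2H6) = (2/4) × 13.65 = 6.825 mol
mass = 6.825 × 30.07 = 205.2 g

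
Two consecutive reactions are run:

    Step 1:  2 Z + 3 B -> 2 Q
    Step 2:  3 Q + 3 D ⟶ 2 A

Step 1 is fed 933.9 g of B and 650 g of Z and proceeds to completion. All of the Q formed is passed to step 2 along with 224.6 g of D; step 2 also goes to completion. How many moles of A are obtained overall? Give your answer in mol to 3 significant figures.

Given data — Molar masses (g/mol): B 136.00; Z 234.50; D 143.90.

1.04 mol

Step 1:
n(B) = 933.9 / 136.00 = 6.867 mol
n(Z) = 650.0 / 234.50 = 2.772 mol
n/ν → B: 2.289, Z: 1.386; Z is limiting.
n(Q) produced = (2/2) × 2.772 = 2.772 mol
Step 2:
n(Q) available = 2.772 mol
n(D) = 224.6 / 143.90 = 1.561 mol
n/ν → Q: 0.9240, D: 0.5203; D is limiting.
n(A) = (2/3) × 1.561 = 1.041 mol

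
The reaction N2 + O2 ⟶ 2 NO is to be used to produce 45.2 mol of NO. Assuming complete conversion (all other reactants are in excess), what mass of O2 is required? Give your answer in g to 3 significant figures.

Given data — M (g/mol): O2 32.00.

n(NO) = 45.20 mol
n(O2) = (1/2) × 45.20 = 22.60 mol
mass = 22.60 × 32.00 = 723.2 g

723 g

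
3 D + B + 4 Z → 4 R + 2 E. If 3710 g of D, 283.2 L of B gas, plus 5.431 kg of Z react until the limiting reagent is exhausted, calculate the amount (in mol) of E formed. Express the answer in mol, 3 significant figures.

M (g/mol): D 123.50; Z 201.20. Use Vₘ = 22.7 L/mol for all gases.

13.5 mol

n(D) = 3710 / 123.50 = 30.04 mol
n(B) = 283.2 / 22.7 = 12.48 mol
n(Z) = 5.431×1000 / 201.20 = 26.99 mol
n/ν for D = 30.04/3 = 10.01
n/ν for B = 12.48/1 = 12.48
n/ν for Z = 26.99/4 = 6.748
Smallest n/ν is Z → limiting reagent.
n(E) = (2/4) × 26.99 = 13.50 mol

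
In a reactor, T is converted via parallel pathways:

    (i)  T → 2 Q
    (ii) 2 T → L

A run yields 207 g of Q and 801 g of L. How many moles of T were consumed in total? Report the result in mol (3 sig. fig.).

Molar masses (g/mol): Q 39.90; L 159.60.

n(Q) = 207 / 39.90 = 5.188 mol
n(L) = 801 / 159.60 = 5.019 mol
n(T) via (i) = (1/2)×5.188 = 2.594 mol
n(T) via (ii) = (2/1)×5.019 = 10.04 mol
total n(T) = 2.594 + 10.04 = 12.63 mol

12.6 mol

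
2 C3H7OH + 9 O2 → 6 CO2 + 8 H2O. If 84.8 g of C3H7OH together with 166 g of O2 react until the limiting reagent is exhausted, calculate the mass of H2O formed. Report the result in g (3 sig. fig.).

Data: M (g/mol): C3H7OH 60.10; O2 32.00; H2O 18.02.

83.1 g

n(C3H7OH) = 84.80 / 60.10 = 1.411 mol
n(O2) = 166.0 / 32.00 = 5.188 mol
n/ν for C3H7OH = 1.411/2 = 0.7055
n/ν for O2 = 5.188/9 = 0.5764
Smallest n/ν is O2 → limiting reagent.
n(H2O) = (8/9) × 5.188 = 4.612 mol
mass = 4.612 × 18.02 = 83.11 g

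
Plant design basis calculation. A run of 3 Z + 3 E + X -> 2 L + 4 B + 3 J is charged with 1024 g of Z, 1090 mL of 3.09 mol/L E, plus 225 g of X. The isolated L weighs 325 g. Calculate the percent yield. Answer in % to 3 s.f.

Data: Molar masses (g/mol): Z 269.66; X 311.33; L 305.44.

n(Z) = 1024 / 269.66 = 3.797 mol
n(E) = 3.09 × 1090/1000 = 3.368 mol
n(X) = 225.0 / 311.33 = 0.7227 mol
n/ν for Z = 3.797/3 = 1.266
n/ν for E = 3.368/3 = 1.123
n/ν for X = 0.7227/1 = 0.7227
Smallest n/ν is X → limiting reagent.
theoretical n(L) = (2/1) × 0.7227 = 1.445 mol → 441.4 g
% yield = 325 / 441.4 × 100 = 73.63 %

73.6 %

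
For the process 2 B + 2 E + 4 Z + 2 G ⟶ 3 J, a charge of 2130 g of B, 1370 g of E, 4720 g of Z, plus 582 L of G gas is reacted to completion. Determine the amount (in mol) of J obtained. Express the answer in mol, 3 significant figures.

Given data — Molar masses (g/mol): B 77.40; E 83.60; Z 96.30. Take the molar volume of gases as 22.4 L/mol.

n(B) = 2130 / 77.40 = 27.52 mol
n(E) = 1370 / 83.60 = 16.39 mol
n(Z) = 4720 / 96.30 = 49.01 mol
n(G) = 582.0 / 22.4 = 25.98 mol
n/ν for B = 27.52/2 = 13.76
n/ν for E = 16.39/2 = 8.195
n/ν for Z = 49.01/4 = 12.25
n/ν for G = 25.98/2 = 12.99
Smallest n/ν is E → limiting reagent.
n(J) = (3/2) × 16.39 = 24.59 mol

24.6 mol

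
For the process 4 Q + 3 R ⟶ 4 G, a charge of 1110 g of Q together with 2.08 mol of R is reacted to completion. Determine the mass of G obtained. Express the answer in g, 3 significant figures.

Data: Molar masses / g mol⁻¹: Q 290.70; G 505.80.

n(Q) = 1110 / 290.70 = 3.818 mol
n(R) = 2.080 mol
n/ν → Q: 0.9545, R: 0.6933; R is limiting.
n(G) = (4/3) × 2.080 = 2.773 mol
mass = 2.773 × 505.80 = 1403 g

1400 g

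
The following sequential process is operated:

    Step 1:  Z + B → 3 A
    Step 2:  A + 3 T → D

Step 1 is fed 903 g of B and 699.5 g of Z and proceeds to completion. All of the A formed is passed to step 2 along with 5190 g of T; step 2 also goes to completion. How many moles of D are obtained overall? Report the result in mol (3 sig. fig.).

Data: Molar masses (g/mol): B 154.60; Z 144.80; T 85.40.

Step 1:
n(B) = 903.0 / 154.60 = 5.841 mol
n(Z) = 699.5 / 144.80 = 4.831 mol
n/ν for B = 5.841/1 = 5.841
n/ν for Z = 4.831/1 = 4.831
Smallest n/ν is Z → limiting reagent.
n(A) produced = (3/1) × 4.831 = 14.49 mol
Step 2:
n(A) available = 14.49 mol
n(T) = 5190 / 85.40 = 60.77 mol
n/ν for A = 14.49/1 = 14.49
n/ν for T = 60.77/3 = 20.26
Smallest n/ν is A → limiting reagent.
n(D) = (1/1) × 14.49 = 14.49 mol

14.5 mol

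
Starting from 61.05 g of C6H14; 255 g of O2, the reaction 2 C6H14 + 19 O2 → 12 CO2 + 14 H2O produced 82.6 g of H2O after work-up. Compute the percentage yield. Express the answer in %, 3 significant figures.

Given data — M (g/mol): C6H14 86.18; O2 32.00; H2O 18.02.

92.4 %

n(C6H14) = 61.05 / 86.18 = 0.7084 mol
n(O2) = 255.0 / 32.00 = 7.969 mol
n/ν for C6H14 = 0.7084/2 = 0.3542
n/ν for O2 = 7.969/19 = 0.4194
Smallest n/ν is C6H14 → limiting reagent.
theoretical n(H2O) = (14/2) × 0.7084 = 4.959 mol → 89.36 g
% yield = 82.6 / 89.36 × 100 = 92.44 %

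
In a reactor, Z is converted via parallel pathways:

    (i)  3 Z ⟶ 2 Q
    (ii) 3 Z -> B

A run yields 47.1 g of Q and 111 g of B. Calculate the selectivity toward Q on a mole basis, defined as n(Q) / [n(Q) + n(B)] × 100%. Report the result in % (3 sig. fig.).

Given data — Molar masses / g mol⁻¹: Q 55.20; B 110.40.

n(Q) = 47.1 / 55.20 = 0.8533 mol
n(B) = 111 / 110.40 = 1.005 mol
selectivity = 0.8533/(0.8533+1.005) × 100 = 45.92 %

45.9 %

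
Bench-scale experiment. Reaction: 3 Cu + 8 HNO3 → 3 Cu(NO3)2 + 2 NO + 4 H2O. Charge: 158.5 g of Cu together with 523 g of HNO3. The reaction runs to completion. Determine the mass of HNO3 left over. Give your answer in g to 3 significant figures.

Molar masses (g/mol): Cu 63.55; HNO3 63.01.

n(Cu) = 158.5 / 63.55 = 2.494 mol
n(HNO3) = 523.0 / 63.01 = 8.300 mol
n/ν → Cu: 0.8313, HNO3: 1.038; Cu is limiting.
HNO3 consumed = (8/3) × 2.494 = 6.651 mol
HNO3 remaining = 8.300 − 6.651 = 1.649 mol
mass = 1.649 × 63.01 = 103.9 g

104 g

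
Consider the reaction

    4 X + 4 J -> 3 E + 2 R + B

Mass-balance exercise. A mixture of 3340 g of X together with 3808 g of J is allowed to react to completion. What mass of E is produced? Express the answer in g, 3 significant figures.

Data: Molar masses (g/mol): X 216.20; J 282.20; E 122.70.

n(X) = 3340 / 216.20 = 15.45 mol
n(J) = 3808 / 282.20 = 13.49 mol
n/ν for X = 15.45/4 = 3.863
n/ν for J = 13.49/4 = 3.373
Smallest n/ν is J → limiting reagent.
n(E) = (3/4) × 13.49 = 10.12 mol
mass = 10.12 × 122.70 = 1242 g

1240 g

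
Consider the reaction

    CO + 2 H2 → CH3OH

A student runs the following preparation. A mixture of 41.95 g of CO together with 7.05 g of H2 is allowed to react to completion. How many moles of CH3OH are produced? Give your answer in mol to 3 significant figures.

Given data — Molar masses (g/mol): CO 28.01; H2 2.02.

1.50 mol

n(CO) = 41.95 / 28.01 = 1.498 mol
n(H2) = 7.050 / 2.02 = 3.490 mol
n/ν for CO = 1.498/1 = 1.498
n/ν for H2 = 3.490/2 = 1.745
Smallest n/ν is CO → limiting reagent.
n(CH3OH) = (1/1) × 1.498 = 1.498 mol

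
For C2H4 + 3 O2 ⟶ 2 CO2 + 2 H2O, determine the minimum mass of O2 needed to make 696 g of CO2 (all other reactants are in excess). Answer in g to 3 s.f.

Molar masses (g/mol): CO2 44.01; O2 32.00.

759 g

n(CO2) = 696 / 44.01 = 15.81 mol
n(O2) = (3/2) × 15.81 = 23.72 mol
mass = 23.72 × 32.00 = 759.0 g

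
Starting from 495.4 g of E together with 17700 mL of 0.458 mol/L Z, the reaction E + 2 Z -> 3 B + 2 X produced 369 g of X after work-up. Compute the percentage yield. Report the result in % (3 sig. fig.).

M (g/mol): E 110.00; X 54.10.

84.1 %

n(E) = 495.4 / 110.00 = 4.504 mol
n(Z) = 0.458 × 17700/1000 = 8.107 mol
n/ν for E = 4.504/1 = 4.504
n/ν for Z = 8.107/2 = 4.054
Smallest n/ν is Z → limiting reagent.
theoretical n(X) = (2/2) × 8.107 = 8.107 mol → 438.6 g
% yield = 369 / 438.6 × 100 = 84.13 %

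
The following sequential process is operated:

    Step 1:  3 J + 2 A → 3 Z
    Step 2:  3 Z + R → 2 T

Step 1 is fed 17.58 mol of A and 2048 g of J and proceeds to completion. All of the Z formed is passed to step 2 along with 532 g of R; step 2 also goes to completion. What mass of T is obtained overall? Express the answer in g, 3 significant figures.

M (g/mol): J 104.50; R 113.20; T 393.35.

Step 1:
n(A) = 17.58 mol
n(J) = 2048 / 104.50 = 19.60 mol
n/ν for A = 17.58/2 = 8.790
n/ν for J = 19.60/3 = 6.533
Smallest n/ν is J → limiting reagent.
n(Z) produced = (3/3) × 19.60 = 19.60 mol
Step 2:
n(Z) available = 19.60 mol
n(R) = 532.0 / 113.20 = 4.700 mol
n/ν for Z = 19.60/3 = 6.533
n/ν for R = 4.700/1 = 4.700
Smallest n/ν is R → limiting reagent.
n(T) = (2/1) × 4.700 = 9.400 mol
mass = 9.400 × 393.35 = 3697 g

3700 g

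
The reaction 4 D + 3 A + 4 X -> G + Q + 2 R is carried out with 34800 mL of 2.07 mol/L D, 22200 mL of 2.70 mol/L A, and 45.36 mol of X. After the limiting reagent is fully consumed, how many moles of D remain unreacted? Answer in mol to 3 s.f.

n(D) = 2.07 × 34800/1000 = 72.04 mol
n(A) = 2.70 × 22200/1000 = 59.94 mol
n(X) = 45.36 mol
n/ν → D: 18.01, A: 19.98, X: 11.34; X is limiting.
D consumed = (4/4) × 45.36 = 45.36 mol
D remaining = 72.04 − 45.36 = 26.68 mol

26.7 mol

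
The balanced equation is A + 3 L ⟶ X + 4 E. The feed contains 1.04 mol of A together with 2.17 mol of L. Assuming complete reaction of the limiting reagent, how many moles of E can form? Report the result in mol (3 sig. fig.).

n(A) = 1.040 mol
n(L) = 2.170 mol
n/ν → A: 1.040, L: 0.7233; L is limiting.
n(E) = (4/3) × 2.170 = 2.893 mol

2.89 mol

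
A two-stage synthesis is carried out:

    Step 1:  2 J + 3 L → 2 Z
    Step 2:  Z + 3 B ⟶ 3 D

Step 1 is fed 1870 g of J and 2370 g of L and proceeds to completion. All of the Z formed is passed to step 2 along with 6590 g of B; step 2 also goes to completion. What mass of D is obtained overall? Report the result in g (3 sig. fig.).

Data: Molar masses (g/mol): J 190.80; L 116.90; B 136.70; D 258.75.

7610 g

Step 1:
n(J) = 1870 / 190.80 = 9.801 mol
n(L) = 2370 / 116.90 = 20.27 mol
n/ν for J = 9.801/2 = 4.901
n/ν for L = 20.27/3 = 6.757
Smallest n/ν is J → limiting reagent.
n(Z) produced = (2/2) × 9.801 = 9.801 mol
Step 2:
n(Z) available = 9.801 mol
n(B) = 6590 / 136.70 = 48.21 mol
n/ν for Z = 9.801/1 = 9.801
n/ν for B = 48.21/3 = 16.07
Smallest n/ν is Z → limiting reagent.
n(D) = (3/1) × 9.801 = 29.40 mol
mass = 29.40 × 258.75 = 7607 g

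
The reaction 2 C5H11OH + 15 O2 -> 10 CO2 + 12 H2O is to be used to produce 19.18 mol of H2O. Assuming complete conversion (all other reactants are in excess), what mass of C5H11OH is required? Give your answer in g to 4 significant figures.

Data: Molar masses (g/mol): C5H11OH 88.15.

281.8 g

n(H2O) = 19.18 mol
n(C5H11OH) = (2/12) × 19.18 = 3.197 mol
mass = 3.197 × 88.15 = 281.8 g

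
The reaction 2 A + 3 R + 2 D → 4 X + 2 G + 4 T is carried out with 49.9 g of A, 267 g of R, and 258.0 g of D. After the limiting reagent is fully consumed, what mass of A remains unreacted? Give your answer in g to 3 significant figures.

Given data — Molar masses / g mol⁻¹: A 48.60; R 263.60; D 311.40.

17.1 g

n(A) = 49.90 / 48.60 = 1.027 mol
n(R) = 267.0 / 263.60 = 1.013 mol
n(D) = 258.0 / 311.40 = 0.8285 mol
n/ν for A = 1.027/2 = 0.5135
n/ν for R = 1.013/3 = 0.3377
n/ν for D = 0.8285/2 = 0.4143
Smallest n/ν is R → limiting reagent.
A consumed = (2/3) × 1.013 = 0.6753 mol
A remaining = 1.027 − 0.6753 = 0.3517 mol
mass = 0.3517 × 48.60 = 17.09 g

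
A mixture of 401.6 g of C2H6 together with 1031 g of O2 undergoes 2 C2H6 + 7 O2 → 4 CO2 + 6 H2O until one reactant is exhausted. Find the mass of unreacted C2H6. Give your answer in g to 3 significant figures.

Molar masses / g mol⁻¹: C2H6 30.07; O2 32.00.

125 g

n(C2H6) = 401.6 / 30.07 = 13.36 mol
n(O2) = 1031 / 32.00 = 32.22 mol
n/ν → C2H6: 6.680, O2: 4.603; O2 is limiting.
C2H6 consumed = (2/7) × 32.22 = 9.206 mol
C2H6 remaining = 13.36 − 9.206 = 4.154 mol
mass = 4.154 × 30.07 = 124.9 g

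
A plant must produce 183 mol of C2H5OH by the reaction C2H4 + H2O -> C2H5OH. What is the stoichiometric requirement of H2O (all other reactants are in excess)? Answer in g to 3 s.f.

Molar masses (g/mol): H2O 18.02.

n(C2H5OH) = 183.0 mol
n(H2O) = (1/1) × 183.0 = 183.0 mol
mass = 183.0 × 18.02 = 3298 g

3300 g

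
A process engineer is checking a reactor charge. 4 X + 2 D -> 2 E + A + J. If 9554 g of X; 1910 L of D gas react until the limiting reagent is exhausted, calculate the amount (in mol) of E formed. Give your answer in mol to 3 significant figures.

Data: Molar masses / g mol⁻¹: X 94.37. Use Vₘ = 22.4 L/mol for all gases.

n(X) = 9554 / 94.37 = 101.2 mol
n(D) = 1910 / 22.4 = 85.27 mol
n/ν for X = 101.2/4 = 25.30
n/ν for D = 85.27/2 = 42.64
Smallest n/ν is X → limiting reagent.
n(E) = (2/4) × 101.2 = 50.60 mol

50.6 mol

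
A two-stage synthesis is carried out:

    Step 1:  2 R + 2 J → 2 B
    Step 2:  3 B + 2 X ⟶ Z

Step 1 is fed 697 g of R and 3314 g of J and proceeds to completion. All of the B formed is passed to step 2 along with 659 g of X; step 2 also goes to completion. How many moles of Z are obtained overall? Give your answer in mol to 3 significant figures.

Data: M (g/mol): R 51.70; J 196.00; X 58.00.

Step 1:
n(R) = 697.0 / 51.70 = 13.48 mol
n(J) = 3314 / 196.00 = 16.91 mol
n/ν for R = 13.48/2 = 6.740
n/ν for J = 16.91/2 = 8.455
Smallest n/ν is R → limiting reagent.
n(B) produced = (2/2) × 13.48 = 13.48 mol
Step 2:
n(B) available = 13.48 mol
n(X) = 659.0 / 58.00 = 11.36 mol
n/ν for B = 13.48/3 = 4.493
n/ν for X = 11.36/2 = 5.680
Smallest n/ν is B → limiting reagent.
n(Z) = (1/3) × 13.48 = 4.493 mol

4.49 mol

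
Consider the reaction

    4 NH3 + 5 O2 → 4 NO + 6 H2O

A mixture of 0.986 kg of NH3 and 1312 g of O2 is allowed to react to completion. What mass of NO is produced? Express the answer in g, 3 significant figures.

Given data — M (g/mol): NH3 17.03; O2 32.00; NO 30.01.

984 g

n(NH3) = 0.9860×1000 / 17.03 = 57.90 mol
n(O2) = 1312 / 32.00 = 41.00 mol
n/ν for NH3 = 57.90/4 = 14.48
n/ν for O2 = 41.00/5 = 8.200
Smallest n/ν is O2 → limiting reagent.
n(NO) = (4/5) × 41.00 = 32.80 mol
mass = 32.80 × 30.01 = 984.3 g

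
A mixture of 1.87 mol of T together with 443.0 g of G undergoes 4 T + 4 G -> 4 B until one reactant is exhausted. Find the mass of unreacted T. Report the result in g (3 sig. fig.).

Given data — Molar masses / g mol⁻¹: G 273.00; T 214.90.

n(T) = 1.870 mol
n(G) = 443.0 / 273.00 = 1.623 mol
n/ν → T: 0.4675, G: 0.4058; G is limiting.
T consumed = (4/4) × 1.623 = 1.623 mol
T remaining = 1.870 − 1.623 = 0.2470 mol
mass = 0.2470 × 214.90 = 53.08 g

53.1 g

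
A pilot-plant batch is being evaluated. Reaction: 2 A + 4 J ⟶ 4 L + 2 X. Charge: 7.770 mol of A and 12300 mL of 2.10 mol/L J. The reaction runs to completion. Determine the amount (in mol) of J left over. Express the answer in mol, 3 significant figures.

n(A) = 7.770 mol
n(J) = 2.10 × 12300/1000 = 25.83 mol
n/ν → A: 3.885, J: 6.458; A is limiting.
J consumed = (4/2) × 7.770 = 15.54 mol
J remaining = 25.83 − 15.54 = 10.29 mol

10.3 mol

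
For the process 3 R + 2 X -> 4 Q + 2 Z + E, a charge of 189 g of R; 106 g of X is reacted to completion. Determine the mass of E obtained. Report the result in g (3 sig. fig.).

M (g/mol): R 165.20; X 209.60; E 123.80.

31.3 g

n(R) = 189.0 / 165.20 = 1.144 mol
n(X) = 106.0 / 209.60 = 0.5057 mol
n/ν → R: 0.3813, X: 0.2529; X is limiting.
n(E) = (1/2) × 0.5057 = 0.2529 mol
mass = 0.2529 × 123.80 = 31.31 g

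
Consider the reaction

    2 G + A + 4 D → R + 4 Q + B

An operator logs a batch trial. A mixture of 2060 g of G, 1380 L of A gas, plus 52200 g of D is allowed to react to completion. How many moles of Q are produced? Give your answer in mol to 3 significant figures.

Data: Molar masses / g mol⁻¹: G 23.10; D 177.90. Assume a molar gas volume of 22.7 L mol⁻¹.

n(G) = 2060 / 23.10 = 89.18 mol
n(A) = 1380 / 22.7 = 60.79 mol
n(D) = 52200 / 177.90 = 293.4 mol
n/ν for G = 89.18/2 = 44.59
n/ν for A = 60.79/1 = 60.79
n/ν for D = 293.4/4 = 73.35
Smallest n/ν is G → limiting reagent.
n(Q) = (4/2) × 89.18 = 178.4 mol

178 mol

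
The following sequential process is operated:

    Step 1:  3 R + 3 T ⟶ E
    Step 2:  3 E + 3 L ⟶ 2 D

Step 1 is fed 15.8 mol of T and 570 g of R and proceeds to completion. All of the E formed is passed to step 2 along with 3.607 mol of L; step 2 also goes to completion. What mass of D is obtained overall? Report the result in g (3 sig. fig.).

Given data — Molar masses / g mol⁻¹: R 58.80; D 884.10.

Step 1:
n(T) = 15.80 mol
n(R) = 570.0 / 58.80 = 9.694 mol
n/ν for T = 15.80/3 = 5.267
n/ν for R = 9.694/3 = 3.231
Smallest n/ν is R → limiting reagent.
n(E) produced = (1/3) × 9.694 = 3.231 mol
Step 2:
n(E) available = 3.231 mol
n(L) = 3.607 mol
n/ν for E = 3.231/3 = 1.077
n/ν for L = 3.607/3 = 1.202
Smallest n/ν is E → limiting reagent.
n(D) = (2/3) × 3.231 = 2.154 mol
mass = 2.154 × 884.10 = 1904 g

1900 g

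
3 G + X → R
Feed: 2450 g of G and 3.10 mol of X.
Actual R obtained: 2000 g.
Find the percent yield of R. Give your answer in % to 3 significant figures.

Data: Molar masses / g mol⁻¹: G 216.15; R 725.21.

89.0 %

n(G) = 2450 / 216.15 = 11.33 mol
n(X) = 3.100 mol
n/ν for G = 11.33/3 = 3.777
n/ν for X = 3.100/1 = 3.100
Smallest n/ν is X → limiting reagent.
theoretical n(R) = (1/1) × 3.100 = 3.100 mol → 2248 g
% yield = 2000 / 2248 × 100 = 88.97 %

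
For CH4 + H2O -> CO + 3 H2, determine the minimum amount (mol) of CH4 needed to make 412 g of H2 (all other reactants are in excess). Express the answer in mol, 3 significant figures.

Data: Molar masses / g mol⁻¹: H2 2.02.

68.0 mol

n(H2) = 412 / 2.02 = 204.0 mol
n(CH4) = (1/3) × 204.0 = 68.00 mol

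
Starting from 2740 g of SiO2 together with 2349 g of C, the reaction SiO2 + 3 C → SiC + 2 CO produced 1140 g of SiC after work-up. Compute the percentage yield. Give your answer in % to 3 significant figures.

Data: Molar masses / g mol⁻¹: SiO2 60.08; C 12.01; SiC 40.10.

n(SiO2) = 2740 / 60.08 = 45.61 mol
n(C) = 2349 / 12.01 = 195.6 mol
n/ν for SiO2 = 45.61/1 = 45.61
n/ν for C = 195.6/3 = 65.20
Smallest n/ν is SiO2 → limiting reagent.
theoretical n(SiC) = (1/1) × 45.61 = 45.61 mol → 1829 g
% yield = 1140 / 1829 × 100 = 62.33 %

62.3 %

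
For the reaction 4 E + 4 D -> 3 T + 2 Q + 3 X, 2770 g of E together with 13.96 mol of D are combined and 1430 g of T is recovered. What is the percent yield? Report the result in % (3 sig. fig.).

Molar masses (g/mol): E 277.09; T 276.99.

n(E) = 2770 / 277.09 = 9.997 mol
n(D) = 13.96 mol
n/ν for E = 9.997/4 = 2.499
n/ν for D = 13.96/4 = 3.490
Smallest n/ν is E → limiting reagent.
theoretical n(T) = (3/4) × 9.997 = 7.498 mol → 2077 g
% yield = 1430 / 2077 × 100 = 68.85 %

68.9 %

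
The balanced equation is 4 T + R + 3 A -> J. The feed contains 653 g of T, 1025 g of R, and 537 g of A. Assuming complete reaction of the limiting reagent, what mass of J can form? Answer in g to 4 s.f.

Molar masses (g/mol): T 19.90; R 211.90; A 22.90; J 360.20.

n(T) = 653.0 / 19.90 = 32.81 mol
n(R) = 1025 / 211.90 = 4.837 mol
n(A) = 537.0 / 22.90 = 23.45 mol
n/ν for T = 32.81/4 = 8.203
n/ν for R = 4.837/1 = 4.837
n/ν for A = 23.45/3 = 7.817
Smallest n/ν is R → limiting reagent.
n(J) = (1/1) × 4.837 = 4.837 mol
mass = 4.837 × 360.20 = 1742 g

1742 g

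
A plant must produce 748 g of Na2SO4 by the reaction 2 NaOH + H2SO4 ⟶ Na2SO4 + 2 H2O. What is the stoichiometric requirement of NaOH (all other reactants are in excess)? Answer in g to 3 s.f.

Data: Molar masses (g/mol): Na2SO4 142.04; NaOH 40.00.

n(Na2SO4) = 748 / 142.04 = 5.266 mol
n(NaOH) = (2/1) × 5.266 = 10.53 mol
mass = 10.53 × 40.00 = 421.2 g

421 g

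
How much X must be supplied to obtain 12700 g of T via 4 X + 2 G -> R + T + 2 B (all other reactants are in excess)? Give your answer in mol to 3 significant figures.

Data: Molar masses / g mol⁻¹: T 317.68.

n(T) = 12700 / 317.68 = 39.98 mol
n(X) = (4/1) × 39.98 = 159.9 mol

160 mol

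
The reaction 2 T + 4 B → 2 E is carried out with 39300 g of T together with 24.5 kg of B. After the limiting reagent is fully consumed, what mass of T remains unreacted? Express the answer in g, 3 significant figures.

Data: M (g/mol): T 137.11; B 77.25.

17600 g

n(T) = 39300 / 137.11 = 286.6 mol
n(B) = 24.50×1000 / 77.25 = 317.2 mol
n/ν for T = 286.6/2 = 143.3
n/ν for B = 317.2/4 = 79.30
Smallest n/ν is B → limiting reagent.
T consumed = (2/4) × 317.2 = 158.6 mol
T remaining = 286.6 − 158.6 = 128.0 mol
mass = 128.0 × 137.11 = 17550 g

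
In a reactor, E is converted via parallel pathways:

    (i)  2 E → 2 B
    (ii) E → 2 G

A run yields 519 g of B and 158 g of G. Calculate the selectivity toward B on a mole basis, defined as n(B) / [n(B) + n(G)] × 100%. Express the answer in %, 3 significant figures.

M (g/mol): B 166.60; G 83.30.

62.2 %

n(B) = 519 / 166.60 = 3.115 mol
n(G) = 158 / 83.30 = 1.897 mol
selectivity = 3.115/(3.115+1.897) × 100 = 62.15 %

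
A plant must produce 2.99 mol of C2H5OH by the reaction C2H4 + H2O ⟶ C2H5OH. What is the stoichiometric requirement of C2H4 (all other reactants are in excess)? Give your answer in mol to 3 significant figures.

2.99 mol

n(C2H5OH) = 2.990 mol
n(C2H4) = (1/1) × 2.990 = 2.990 mol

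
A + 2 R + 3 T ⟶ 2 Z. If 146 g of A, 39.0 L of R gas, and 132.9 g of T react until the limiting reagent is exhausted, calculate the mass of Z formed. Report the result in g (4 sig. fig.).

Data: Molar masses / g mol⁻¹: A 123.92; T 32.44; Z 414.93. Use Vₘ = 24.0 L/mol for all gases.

n(A) = 146.0 / 123.92 = 1.178 mol
n(R) = 39.00 / 24.0 = 1.625 mol
n(T) = 132.9 / 32.44 = 4.097 mol
n/ν → A: 1.178, R: 0.8125, T: 1.366; R is limiting.
n(Z) = (2/2) × 1.625 = 1.625 mol
mass = 1.625 × 414.93 = 674.3 g

674.3 g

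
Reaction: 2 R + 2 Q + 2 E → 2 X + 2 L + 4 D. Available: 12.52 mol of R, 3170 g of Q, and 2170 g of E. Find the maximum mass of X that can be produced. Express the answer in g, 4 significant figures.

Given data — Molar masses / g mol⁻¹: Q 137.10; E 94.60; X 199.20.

n(R) = 12.52 mol
n(Q) = 3170 / 137.10 = 23.12 mol
n(E) = 2170 / 94.60 = 22.94 mol
n/ν for R = 12.52/2 = 6.260
n/ν for Q = 23.12/2 = 11.56
n/ν for E = 22.94/2 = 11.47
Smallest n/ν is R → limiting reagent.
n(X) = (2/2) × 12.52 = 12.52 mol
mass = 12.52 × 199.20 = 2494 g

2494 g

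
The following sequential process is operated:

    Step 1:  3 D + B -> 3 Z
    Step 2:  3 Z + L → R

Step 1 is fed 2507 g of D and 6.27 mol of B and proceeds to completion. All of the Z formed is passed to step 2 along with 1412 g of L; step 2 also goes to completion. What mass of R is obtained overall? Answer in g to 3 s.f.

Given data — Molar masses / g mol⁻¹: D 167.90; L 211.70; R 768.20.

Step 1:
n(D) = 2507 / 167.90 = 14.93 mol
n(B) = 6.270 mol
n/ν for D = 14.93/3 = 4.977
n/ν for B = 6.270/1 = 6.270
Smallest n/ν is D → limiting reagent.
n(Z) produced = (3/3) × 14.93 = 14.93 mol
Step 2:
n(Z) available = 14.93 mol
n(L) = 1412 / 211.70 = 6.670 mol
n/ν for Z = 14.93/3 = 4.977
n/ν for L = 6.670/1 = 6.670
Smallest n/ν is Z → limiting reagent.
n(R) = (1/3) × 14.93 = 4.977 mol
mass = 4.977 × 768.20 = 3823 g

3820 g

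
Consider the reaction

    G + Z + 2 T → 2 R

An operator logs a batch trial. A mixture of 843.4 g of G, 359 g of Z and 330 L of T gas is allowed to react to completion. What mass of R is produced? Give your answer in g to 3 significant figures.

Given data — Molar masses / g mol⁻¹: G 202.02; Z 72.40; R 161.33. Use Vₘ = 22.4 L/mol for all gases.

n(G) = 843.4 / 202.02 = 4.175 mol
n(Z) = 359.0 / 72.40 = 4.959 mol
n(T) = 330.0 / 22.4 = 14.73 mol
n/ν for G = 4.175/1 = 4.175
n/ν for Z = 4.959/1 = 4.959
n/ν for T = 14.73/2 = 7.365
Smallest n/ν is G → limiting reagent.
n(R) = (2/1) × 4.175 = 8.350 mol
mass = 8.350 × 161.33 = 1347 g

1350 g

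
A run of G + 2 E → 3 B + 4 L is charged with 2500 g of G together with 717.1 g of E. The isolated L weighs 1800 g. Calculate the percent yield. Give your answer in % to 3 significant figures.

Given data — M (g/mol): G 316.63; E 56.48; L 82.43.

n(G) = 2500 / 316.63 = 7.896 mol
n(E) = 717.1 / 56.48 = 12.70 mol
n/ν for G = 7.896/1 = 7.896
n/ν for E = 12.70/2 = 6.350
Smallest n/ν is E → limiting reagent.
theoretical n(L) = (4/2) × 12.70 = 25.40 mol → 2094 g
% yield = 1800 / 2094 × 100 = 85.96 %

86.0 %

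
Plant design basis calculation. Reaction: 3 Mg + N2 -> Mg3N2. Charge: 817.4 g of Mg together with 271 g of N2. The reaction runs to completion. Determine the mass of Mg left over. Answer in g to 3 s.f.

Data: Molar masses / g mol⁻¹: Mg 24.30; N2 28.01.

112 g

n(Mg) = 817.4 / 24.30 = 33.64 mol
n(N2) = 271.0 / 28.01 = 9.675 mol
n/ν for Mg = 33.64/3 = 11.21
n/ν for N2 = 9.675/1 = 9.675
Smallest n/ν is N2 → limiting reagent.
Mg consumed = (3/1) × 9.675 = 29.03 mol
Mg remaining = 33.64 − 29.03 = 4.610 mol
mass = 4.610 × 24.30 = 112.0 g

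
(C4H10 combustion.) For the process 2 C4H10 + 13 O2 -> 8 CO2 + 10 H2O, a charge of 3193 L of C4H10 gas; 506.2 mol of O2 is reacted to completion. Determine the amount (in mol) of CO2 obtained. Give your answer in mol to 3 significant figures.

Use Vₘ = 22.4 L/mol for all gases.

312 mol

n(C4H10) = 3193 / 22.4 = 142.5 mol
n(O2) = 506.2 mol
n/ν → C4H10: 71.25, O2: 38.94; O2 is limiting.
n(CO2) = (8/13) × 506.2 = 311.5 mol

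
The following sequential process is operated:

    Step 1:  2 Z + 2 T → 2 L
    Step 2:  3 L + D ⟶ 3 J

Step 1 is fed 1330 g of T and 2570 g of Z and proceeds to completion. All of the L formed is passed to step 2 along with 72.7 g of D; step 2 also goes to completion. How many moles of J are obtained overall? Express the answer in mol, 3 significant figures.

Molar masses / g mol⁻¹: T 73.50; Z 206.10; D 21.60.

10.1 mol

Step 1:
n(T) = 1330 / 73.50 = 18.10 mol
n(Z) = 2570 / 206.10 = 12.47 mol
n/ν for T = 18.10/2 = 9.050
n/ν for Z = 12.47/2 = 6.235
Smallest n/ν is Z → limiting reagent.
n(L) produced = (2/2) × 12.47 = 12.47 mol
Step 2:
n(L) available = 12.47 mol
n(D) = 72.70 / 21.60 = 3.366 mol
n/ν for L = 12.47/3 = 4.157
n/ν for D = 3.366/1 = 3.366
Smallest n/ν is D → limiting reagent.
n(J) = (3/1) × 3.366 = 10.10 mol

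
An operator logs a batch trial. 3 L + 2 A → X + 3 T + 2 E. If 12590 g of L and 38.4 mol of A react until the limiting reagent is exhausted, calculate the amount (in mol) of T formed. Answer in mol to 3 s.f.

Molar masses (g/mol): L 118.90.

n(L) = 12590 / 118.90 = 105.9 mol
n(A) = 38.40 mol
n/ν for L = 105.9/3 = 35.30
n/ν for A = 38.40/2 = 19.20
Smallest n/ν is A → limiting reagent.
n(T) = (3/2) × 38.40 = 57.60 mol

57.6 mol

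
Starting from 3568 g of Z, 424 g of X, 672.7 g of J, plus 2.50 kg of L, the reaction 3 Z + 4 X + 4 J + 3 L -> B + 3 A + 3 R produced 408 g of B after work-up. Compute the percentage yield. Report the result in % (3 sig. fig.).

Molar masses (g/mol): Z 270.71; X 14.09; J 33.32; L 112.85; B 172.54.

n(Z) = 3568 / 270.71 = 13.18 mol
n(X) = 424.0 / 14.09 = 30.09 mol
n(J) = 672.7 / 33.32 = 20.19 mol
n(L) = 2.500×1000 / 112.85 = 22.15 mol
n/ν → Z: 4.393, X: 7.523, J: 5.048, L: 7.383; Z is limiting.
theoretical n(B) = (1/3) × 13.18 = 4.393 mol → 758.0 g
% yield = 408 / 758.0 × 100 = 53.83 %

53.8 %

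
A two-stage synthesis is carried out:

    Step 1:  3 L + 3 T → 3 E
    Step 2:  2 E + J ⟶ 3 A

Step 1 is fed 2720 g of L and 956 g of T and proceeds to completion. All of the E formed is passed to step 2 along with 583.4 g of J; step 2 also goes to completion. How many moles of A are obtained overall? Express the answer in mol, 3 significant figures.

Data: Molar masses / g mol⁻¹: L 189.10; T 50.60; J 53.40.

21.6 mol

Step 1:
n(L) = 2720 / 189.10 = 14.38 mol
n(T) = 956.0 / 50.60 = 18.89 mol
n/ν for L = 14.38/3 = 4.793
n/ν for T = 18.89/3 = 6.297
Smallest n/ν is L → limiting reagent.
n(E) produced = (3/3) × 14.38 = 14.38 mol
Step 2:
n(E) available = 14.38 mol
n(J) = 583.4 / 53.40 = 10.93 mol
n/ν for E = 14.38/2 = 7.190
n/ν for J = 10.93/1 = 10.93
Smallest n/ν is E → limiting reagent.
n(A) = (3/2) × 14.38 = 21.57 mol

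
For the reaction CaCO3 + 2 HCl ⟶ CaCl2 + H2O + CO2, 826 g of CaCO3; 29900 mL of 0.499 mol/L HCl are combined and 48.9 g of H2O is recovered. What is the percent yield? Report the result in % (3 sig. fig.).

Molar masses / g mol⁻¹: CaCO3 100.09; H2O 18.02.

n(CaCO3) = 826.0 / 100.09 = 8.253 mol
n(HCl) = 0.499 × 29900/1000 = 14.92 mol
n/ν → CaCO3: 8.253, HCl: 7.460; HCl is limiting.
theoretical n(H2O) = (1/2) × 14.92 = 7.460 mol → 134.4 g
% yield = 48.9 / 134.4 × 100 = 36.38 %

36.4 %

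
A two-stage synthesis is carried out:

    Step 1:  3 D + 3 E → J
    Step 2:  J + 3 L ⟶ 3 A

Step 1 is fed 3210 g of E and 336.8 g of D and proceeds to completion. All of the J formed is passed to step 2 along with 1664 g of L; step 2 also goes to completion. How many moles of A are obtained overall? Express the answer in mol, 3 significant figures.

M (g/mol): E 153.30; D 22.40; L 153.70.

Step 1:
n(E) = 3210 / 153.30 = 20.94 mol
n(D) = 336.8 / 22.40 = 15.04 mol
n/ν → E: 6.980, D: 5.013; D is limiting.
n(J) produced = (1/3) × 15.04 = 5.013 mol
Step 2:
n(J) available = 5.013 mol
n(L) = 1664 / 153.70 = 10.83 mol
n/ν → J: 5.013, L: 3.610; L is limiting.
n(A) = (3/3) × 10.83 = 10.83 mol

10.8 mol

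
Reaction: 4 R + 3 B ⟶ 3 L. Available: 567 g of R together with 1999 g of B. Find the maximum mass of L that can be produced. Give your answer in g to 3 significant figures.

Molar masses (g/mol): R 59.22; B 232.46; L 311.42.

n(R) = 567.0 / 59.22 = 9.574 mol
n(B) = 1999 / 232.46 = 8.599 mol
n/ν for R = 9.574/4 = 2.394
n/ν for B = 8.599/3 = 2.866
Smallest n/ν is R → limiting reagent.
n(L) = (3/4) × 9.574 = 7.181 mol
mass = 7.181 × 311.42 = 2236 g

2240 g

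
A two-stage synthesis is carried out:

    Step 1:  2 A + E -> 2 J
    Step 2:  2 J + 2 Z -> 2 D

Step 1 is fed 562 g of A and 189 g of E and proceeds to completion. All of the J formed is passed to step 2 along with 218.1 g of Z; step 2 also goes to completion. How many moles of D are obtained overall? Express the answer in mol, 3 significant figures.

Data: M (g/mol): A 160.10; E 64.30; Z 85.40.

2.55 mol

Step 1:
n(A) = 562.0 / 160.10 = 3.510 mol
n(E) = 189.0 / 64.30 = 2.939 mol
n/ν for A = 3.510/2 = 1.755
n/ν for E = 2.939/1 = 2.939
Smallest n/ν is A → limiting reagent.
n(J) produced = (2/2) × 3.510 = 3.510 mol
Step 2:
n(J) available = 3.510 mol
n(Z) = 218.1 / 85.40 = 2.554 mol
n/ν for J = 3.510/2 = 1.755
n/ν for Z = 2.554/2 = 1.277
Smallest n/ν is Z → limiting reagent.
n(D) = (2/2) × 2.554 = 2.554 mol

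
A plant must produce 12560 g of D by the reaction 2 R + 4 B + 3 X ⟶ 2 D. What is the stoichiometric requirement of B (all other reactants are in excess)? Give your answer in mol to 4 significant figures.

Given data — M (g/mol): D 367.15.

n(D) = 12560 / 367.15 = 34.21 mol
n(B) = (4/2) × 34.21 = 68.42 mol

68.42 mol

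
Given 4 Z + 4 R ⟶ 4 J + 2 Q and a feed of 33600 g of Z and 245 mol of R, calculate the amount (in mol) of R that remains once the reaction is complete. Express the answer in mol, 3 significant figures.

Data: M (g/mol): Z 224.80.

n(Z) = 33600 / 224.80 = 149.5 mol
n(R) = 245.0 mol
n/ν for Z = 149.5/4 = 37.38
n/ν for R = 245.0/4 = 61.25
Smallest n/ν is Z → limiting reagent.
R consumed = (4/4) × 149.5 = 149.5 mol
R remaining = 245.0 − 149.5 = 95.50 mol

95.5 mol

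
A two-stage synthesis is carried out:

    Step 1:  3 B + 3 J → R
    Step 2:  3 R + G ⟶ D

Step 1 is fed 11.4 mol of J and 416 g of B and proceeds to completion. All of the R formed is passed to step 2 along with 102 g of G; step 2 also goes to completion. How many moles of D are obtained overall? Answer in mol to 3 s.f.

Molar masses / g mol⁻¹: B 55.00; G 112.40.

0.840 mol

Step 1:
n(J) = 11.40 mol
n(B) = 416.0 / 55.00 = 7.564 mol
n/ν for J = 11.40/3 = 3.800
n/ν for B = 7.564/3 = 2.521
Smallest n/ν is B → limiting reagent.
n(R) produced = (1/3) × 7.564 = 2.521 mol
Step 2:
n(R) available = 2.521 mol
n(G) = 102.0 / 112.40 = 0.9075 mol
n/ν for R = 2.521/3 = 0.8403
n/ν for G = 0.9075/1 = 0.9075
Smallest n/ν is R → limiting reagent.
n(D) = (1/3) × 2.521 = 0.8403 mol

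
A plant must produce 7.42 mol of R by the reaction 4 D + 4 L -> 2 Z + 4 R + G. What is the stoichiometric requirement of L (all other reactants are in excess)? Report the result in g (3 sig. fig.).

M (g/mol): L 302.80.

2250 g

n(R) = 7.420 mol
n(L) = (4/4) × 7.420 = 7.420 mol
mass = 7.420 × 302.80 = 2247 g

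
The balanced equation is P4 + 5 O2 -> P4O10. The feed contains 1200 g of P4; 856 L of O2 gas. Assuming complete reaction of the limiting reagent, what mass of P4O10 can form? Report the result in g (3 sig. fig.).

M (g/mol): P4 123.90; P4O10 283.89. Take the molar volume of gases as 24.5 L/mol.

1980 g

n(P4) = 1200 / 123.90 = 9.685 mol
n(O2) = 856.0 / 24.5 = 34.94 mol
n/ν → P4: 9.685, O2: 6.988; O2 is limiting.
n(P4O10) = (1/5) × 34.94 = 6.988 mol
mass = 6.988 × 283.89 = 1984 g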